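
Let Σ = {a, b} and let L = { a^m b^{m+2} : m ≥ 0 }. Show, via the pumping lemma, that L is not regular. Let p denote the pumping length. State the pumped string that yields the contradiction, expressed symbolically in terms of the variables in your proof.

Assume L is regular; let p be its pumping constant.
Choose w = a^p b^{p+2}, which is in L with |w| = 2p+2 ≥ p.
The pumping lemma gives a decomposition w = xyz where |xy| ≤ p and y is nonempty.
The first p characters of w are a's, so xy (and hence y) consists only of a's. Write y = a^k, 1 ≤ k ≤ p.
Pump with i = 2: xy^2z = a^{p+k} b^{p+2}. For this to lie in L we would need p+2 = (p+k)+2, which forces k = 0. But k ≥ 1, so xy^2z ∉ L.
This contradicts the pumping lemma, so L is not regular.

a^{p+k} b^{p+2}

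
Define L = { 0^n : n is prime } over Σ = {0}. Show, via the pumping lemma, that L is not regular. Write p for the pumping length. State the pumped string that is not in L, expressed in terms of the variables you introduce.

Suppose for contradiction that L is regular, and let p be the pumping length.
Let q be a prime with q ≥ p+2 (infinitely many primes exist), and take w = 0^q ∈ L with |w| = q ≥ p.
The pumping lemma gives a decomposition w = xyz where |xy| ≤ p and y is nonempty.
Then y = 0^k for some k with 1 ≤ k ≤ p.
Since 1 ≤ k ≤ p, |xz| = q-k. Pump with i = q+1: |xy^{q+1}z| = (q-k)+(q+1)k = q+qk = q(1+k), which is composite (both factors ≥ 2). So xy^{q+1}z = 0^{q(1+k)} ∉ L.
This contradicts the pumping lemma, so L is not regular.

0^{q(1+k)}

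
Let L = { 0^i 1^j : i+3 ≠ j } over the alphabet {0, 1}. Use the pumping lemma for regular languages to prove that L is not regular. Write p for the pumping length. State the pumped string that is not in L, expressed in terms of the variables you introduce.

Assume L is regular; let p be its pumping constant.
Choose w = 0^p 1^{p+p!+3}. Since p ≠ (p+p!+3)-3 = p+p!, w ∈ L; and |w| ≥ p.
The pumping lemma gives a decomposition w = xyz where |xy| ≤ p and y is nonempty.
Since the first p symbols of w are all 0's and |xy| ≤ p, y lies entirely in the leading 0-block: y = 0^k for some k with 1 ≤ k ≤ p.
Since 1 ≤ k ≤ p, k divides p!; set t = 1 + p!/k. Then xy^t z has p + (p!/k)·k = p + p! copies of 0. Now the 0-count is p+p! and (1-count)-3 = (p+p!+3)-3 = p+p!, so i+3 ≠ j fails. So xy^t z = 0^{p+p!} 1^{p+p!+3} ∉ L.
This is a contradiction; hence L is not regular.

0^{p+p!} 1^{p+p!+3}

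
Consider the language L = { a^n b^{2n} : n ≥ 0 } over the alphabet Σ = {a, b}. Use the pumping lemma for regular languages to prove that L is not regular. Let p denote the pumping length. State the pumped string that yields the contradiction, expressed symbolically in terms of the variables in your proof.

Assume L is regular. Let p be the pumping length given by the pumping lemma.
Let w = a^p b^{2p} ∈ L; note |w| = 3p ≥ p.
The pumping lemma gives a decomposition w = xyz where |xy| ≤ p and y is nonempty.
Since the first p symbols of w are all a's and |xy| ≤ p, y lies entirely in the leading a-block: y = a^k for some k with 1 ≤ k ≤ p.
Pump with i = 2: xy^2z = a^{p+k} b^{2p}. For this to lie in L we would need 2p = 2(p+k), which forces k = 0. But k ≥ 1, so xy^2z ∉ L.
This is a contradiction; hence L is not regular.

a^{p+k} b^{2p}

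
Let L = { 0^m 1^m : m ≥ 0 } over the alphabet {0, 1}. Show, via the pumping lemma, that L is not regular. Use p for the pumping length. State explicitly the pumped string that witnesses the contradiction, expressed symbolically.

Toward a contradiction, assume L is regular with pumping length p.
Take w = 0^p 1^p. Then w ∈ L and |w| = 2p ≥ p.
The pumping lemma gives a decomposition w = xyz where |xy| ≤ p and |y| > 0.
Since the first p symbols of w are all 0's and |xy| ≤ p, y lies entirely in the leading 0-block: y = 0^k for some k with 1 ≤ k ≤ p.
Pump with i = 2: xy^2z = 0^{p+k} 1^p. For this to lie in L we would need p = p+k, which forces k = 0. But k ≥ 1, so xy^2z ∉ L.
This is a contradiction; hence L is not regular.

0^{p+k} 1^p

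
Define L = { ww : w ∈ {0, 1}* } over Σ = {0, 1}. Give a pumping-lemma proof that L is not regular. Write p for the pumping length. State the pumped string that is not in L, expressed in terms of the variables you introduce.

0^{p+k} 1^p 0^p 1^p

Assume L is regular; let p be its pumping constant.
Take w = 0^p 1^p 0^p 1^p = uu where u = 0^p1^p; then w ∈ L and |w| = 4p ≥ p.
Write w = xyz as guaranteed by the lemma, with |xy| ≤ p and |y| > 0.
Since the first p symbols of w are all 0's and |xy| ≤ p, y lies entirely in the leading 0-block: y = 0^k for some k with 1 ≤ k ≤ p.
Pump with i = 2: xy^2z = 0^{p+k} 1^p 0^p 1^p, of length 4p+k. Suppose this equals vv. The string starts with 0 and ends with 1, so v does too; thus the boundary between the two copies of v is a 1→0 transition. There is exactly one such transition, at position 2p+k, so |v| = 2p+k and |vv| = 4p+2k ≠ 4p+k since k ≥ 1. So xy^2z ∉ L.
Contradiction. Therefore L is not regular.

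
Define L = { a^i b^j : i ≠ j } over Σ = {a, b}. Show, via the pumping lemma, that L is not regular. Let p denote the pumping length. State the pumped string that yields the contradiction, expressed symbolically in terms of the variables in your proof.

a^{p+p!} b^{p+p!}

Toward a contradiction, assume L is regular with pumping length p.
Choose w = a^p b^{p+p!}. Since p ≠ p+p!, w ∈ L; and |w| ≥ p.
Write w = xyz as guaranteed by the lemma, with |xy| ≤ p and |y| ≥ 1.
Because |xy| ≤ p and w begins with p copies of a, we have y = a^k with 1 ≤ k ≤ p.
Since 1 ≤ k ≤ p, k divides p!; set t = 1 + p!/k. Then xy^t z has p + (p!/k)·k = p + p! copies of a. Now the a-count equals the b-count, so i ≠ j fails. So xy^t z = a^{p+p!} b^{p+p!} ∉ L.
This is a contradiction; hence L is not regular.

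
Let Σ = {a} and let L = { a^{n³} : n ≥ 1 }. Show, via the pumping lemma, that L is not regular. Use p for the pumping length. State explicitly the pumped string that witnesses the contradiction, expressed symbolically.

a^{p³+k}

Assume L is regular; let p be its pumping constant.
Take w = a^{p³} ∈ L with |w| = p³ ≥ p.
Write w = xyz as guaranteed by the lemma, with |xy| ≤ p and |y| ≥ 1.
Then y = a^k for some k with 1 ≤ k ≤ p.
Pump with i = 2: xy^2z = a^{p³+k}. Since 1 ≤ k ≤ p, p³ < p³+k ≤ p³+p < p³+3p²+3p+1 = (p+1)³, so p³+k is not a perfect cube. So xy^2z ∉ L.
Contradiction. Therefore L is not regular.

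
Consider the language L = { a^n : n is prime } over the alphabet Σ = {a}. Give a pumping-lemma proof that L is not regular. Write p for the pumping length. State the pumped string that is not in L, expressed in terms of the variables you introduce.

a^{q(1+k)}

Suppose for contradiction that L is regular, and let p be the pumping length.
Let q be a prime with q ≥ p+2 (infinitely many primes exist), and take w = a^q ∈ L with |w| = q ≥ p.
Write w = xyz as guaranteed by the lemma, with |xy| ≤ p and |y| > 0.
Then y = a^k for some k with 1 ≤ k ≤ p.
Since 1 ≤ k ≤ p, |xz| = q-k. Pump with i = q+1: |xy^{q+1}z| = (q-k)+(q+1)k = q+qk = q(1+k), which is composite (both factors ≥ 2). So xy^{q+1}z = a^{q(1+k)} ∉ L.
This is a contradiction; hence L is not regular.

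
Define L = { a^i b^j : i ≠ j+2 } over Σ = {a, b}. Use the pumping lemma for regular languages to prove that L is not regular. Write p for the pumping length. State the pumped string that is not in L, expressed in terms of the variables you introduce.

a^{p+p!} b^{p+p!-2}

Assume L is regular. Let p be the pumping length given by the pumping lemma.
Choose w = a^p b^{p+p!-2}. Since p ≠ (p+p!-2)+2 = p+p!, w ∈ L; and |w| ≥ p.
The pumping lemma gives a decomposition w = xyz where |xy| ≤ p and |y| ≥ 1.
Since the first p symbols of w are all a's and |xy| ≤ p, y lies entirely in the leading a-block: y = a^k for some k with 1 ≤ k ≤ p.
Since 1 ≤ k ≤ p, k divides p!; set t = 1 + p!/k. Then xy^t z has p + (p!/k)·k = p + p! copies of a. Now the a-count is p+p! and (b-count)+2 = (p+p!-2)+2 = p+p!, so i ≠ j+2 fails. So xy^t z = a^{p+p!} b^{p+p!-2} ∉ L.
This is a contradiction; hence L is not regular.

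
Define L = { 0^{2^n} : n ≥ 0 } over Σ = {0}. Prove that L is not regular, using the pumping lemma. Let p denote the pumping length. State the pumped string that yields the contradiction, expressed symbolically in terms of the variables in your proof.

0^{2^p+k}

Assume L is regular; let p be its pumping constant.
Take w = 0^{2^p} ∈ L with |w| = 2^p ≥ p.
The pumping lemma gives a decomposition w = xyz where |xy| ≤ p and y is nonempty.
Then y = 0^k for some k with 1 ≤ k ≤ p.
Pump with i = 2: xy^2z = 0^{2^p+k}. Since 1 ≤ k ≤ p < 2^p, we have 2^p < 2^p+k < 2^{p+1}, so 2^p+k is not a power of 2. So xy^2z ∉ L.
This is a contradiction; hence L is not regular.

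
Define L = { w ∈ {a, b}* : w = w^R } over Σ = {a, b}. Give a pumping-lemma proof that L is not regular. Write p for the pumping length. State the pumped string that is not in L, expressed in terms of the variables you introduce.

a^{p+k} b a^p

Toward a contradiction, assume L is regular with pumping length p.
Take w = a^p b a^p, a palindrome of length 2p+1 ≥ p.
By the pumping lemma, w = xyz with |xy| ≤ p and y is nonempty.
Since the first p symbols of w are all a's and |xy| ≤ p, y lies entirely in the leading a-block: y = a^k for some k with 1 ≤ k ≤ p.
Pump with i = 2: xy^2z = a^{p+k} b a^p. Its reverse is a^p b a^{p+k}, which differs from xy^2z since k ≥ 1. So xy^2z is not a palindrome and xy^2z ∉ L.
This is a contradiction; hence L is not regular.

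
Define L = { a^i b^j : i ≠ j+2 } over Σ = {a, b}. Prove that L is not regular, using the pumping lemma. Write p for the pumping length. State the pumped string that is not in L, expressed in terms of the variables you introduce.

Assume L is regular; let p be its pumping constant.
Choose w = a^p b^{p+p!-2}. Since p ≠ (p+p!-2)+2 = p+p!, w ∈ L; and |w| ≥ p.
The pumping lemma gives a decomposition w = xyz where |xy| ≤ p and |y| > 0.
Since the first p symbols of w are all a's and |xy| ≤ p, y lies entirely in the leading a-block: y = a^k for some k with 1 ≤ k ≤ p.
Since 1 ≤ k ≤ p, k divides p!; set t = 1 + p!/k. Then xy^t z has p + (p!/k)·k = p + p! copies of a. Now the a-count is p+p! and (b-count)+2 = (p+p!-2)+2 = p+p!, so i ≠ j+2 fails. So xy^t z = a^{p+p!} b^{p+p!-2} ∉ L.
This is a contradiction; hence L is not regular.

a^{p+p!} b^{p+p!-2}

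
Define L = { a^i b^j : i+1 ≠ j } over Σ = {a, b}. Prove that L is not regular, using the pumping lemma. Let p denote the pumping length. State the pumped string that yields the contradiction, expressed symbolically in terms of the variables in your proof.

a^{p+p!} b^{p+p!+1}

Suppose for contradiction that L is regular, and let p be the pumping length.
Choose w = a^p b^{p+p!+1}. Since p ≠ (p+p!+1)-1 = p+p!, w ∈ L; and |w| ≥ p.
The pumping lemma gives a decomposition w = xyz where |xy| ≤ p and |y| > 0.
The first p characters of w are a's, so xy (and hence y) consists only of a's. Write y = a^k, 1 ≤ k ≤ p.
Since 1 ≤ k ≤ p, k divides p!; set t = 1 + p!/k. Then xy^t z has p + (p!/k)·k = p + p! copies of a. Now the a-count is p+p! and (b-count)-1 = (p+p!+1)-1 = p+p!, so i+1 ≠ j fails. So xy^t z = a^{p+p!} b^{p+p!+1} ∉ L.
This is a contradiction; hence L is not regular.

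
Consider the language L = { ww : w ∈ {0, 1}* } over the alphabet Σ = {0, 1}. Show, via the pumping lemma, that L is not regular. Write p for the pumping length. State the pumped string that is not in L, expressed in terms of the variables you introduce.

Assume L is regular; let p be its pumping constant.
Take w = 0^p 1^p 0^p 1^p = uu where u = 0^p1^p; then w ∈ L and |w| = 4p ≥ p.
The pumping lemma gives a decomposition w = xyz where |xy| ≤ p and |y| ≥ 1.
Since the first p symbols of w are all 0's and |xy| ≤ p, y lies entirely in the leading 0-block: y = 0^k for some k with 1 ≤ k ≤ p.
Pump with i = 2: xy^2z = 0^{p+k} 1^p 0^p 1^p, of length 4p+k. Suppose this equals vv. The string starts with 0 and ends with 1, so v does too; thus the boundary between the two copies of v is a 1→0 transition. There is exactly one such transition, at position 2p+k, so |v| = 2p+k and |vv| = 4p+2k ≠ 4p+k since k ≥ 1. So xy^2z ∉ L.
Contradiction. Therefore L is not regular.

0^{p+k} 1^p 0^p 1^p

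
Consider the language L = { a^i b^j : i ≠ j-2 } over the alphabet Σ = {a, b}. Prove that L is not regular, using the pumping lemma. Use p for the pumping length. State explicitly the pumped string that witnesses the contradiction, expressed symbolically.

a^{p+p!} b^{p+p!+2}

Assume L is regular. Let p be the pumping length given by the pumping lemma.
Choose w = a^p b^{p+p!+2}. Since p ≠ (p+p!+2)-2 = p+p!, w ∈ L; and |w| ≥ p.
Write w = xyz as guaranteed by the lemma, with |xy| ≤ p and y is nonempty.
Since the first p symbols of w are all a's and |xy| ≤ p, y lies entirely in the leading a-block: y = a^k for some k with 1 ≤ k ≤ p.
Since 1 ≤ k ≤ p, k divides p!; set t = 1 + p!/k. Then xy^t z has p + (p!/k)·k = p + p! copies of a. Now the a-count is p+p! and (b-count)-2 = (p+p!+2)-2 = p+p!, so i ≠ j-2 fails. So xy^t z = a^{p+p!} b^{p+p!+2} ∉ L.
This is a contradiction; hence L is not regular.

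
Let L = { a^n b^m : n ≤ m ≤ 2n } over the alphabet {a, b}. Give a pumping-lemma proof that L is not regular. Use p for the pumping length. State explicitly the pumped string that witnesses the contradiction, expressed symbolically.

a^{p+k} b^p

Assume L is regular. Let p be the pumping length given by the pumping lemma.
Take w = a^p b^p ∈ L (since p ≤ p ≤ 2p), with |w| = 2p ≥ p.
Write w = xyz as guaranteed by the lemma, with |xy| ≤ p and |y| ≥ 1.
Since the first p symbols of w are all a's and |xy| ≤ p, y lies entirely in the leading a-block: y = a^k for some k with 1 ≤ k ≤ p.
Pump with i = 2: xy^2z = a^{p+k} b^p. Now n = p+k > p = m, so the condition n ≤ m fails. Thus xy^2z ∉ L.
This contradicts the pumping lemma, so L is not regular.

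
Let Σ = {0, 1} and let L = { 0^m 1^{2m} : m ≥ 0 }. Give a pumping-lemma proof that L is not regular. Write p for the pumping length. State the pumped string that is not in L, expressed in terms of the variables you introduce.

Assume L is regular; let p be its pumping constant.
Choose w = 0^p 1^{2p}, which is in L with |w| = 3p ≥ p.
Write w = xyz as guaranteed by the lemma, with |xy| ≤ p and |y| ≥ 1.
Because |xy| ≤ p and w begins with p copies of 0, we have y = 0^k with 1 ≤ k ≤ p.
Pump with i = 2: xy^2z = 0^{p+k} 1^{2p}. For this to lie in L we would need 2p = 2(p+k), which forces k = 0. But k ≥ 1, so xy^2z ∉ L.
Contradiction. Therefore L is not regular.

0^{p+k} 1^{2p}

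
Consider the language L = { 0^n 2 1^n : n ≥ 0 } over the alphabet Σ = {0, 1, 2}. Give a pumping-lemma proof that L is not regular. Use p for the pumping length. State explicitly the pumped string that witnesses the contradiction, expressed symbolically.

0^{p+k} 2 1^p

Assume L is regular. Let p be the pumping length given by the pumping lemma.
Take w = 0^p 2 1^p ∈ L with |w| = 2p+1 ≥ p.
Write w = xyz as guaranteed by the lemma, with |xy| ≤ p and |y| ≥ 1.
Because |xy| ≤ p and w begins with p copies of 0, we have y = 0^k with 1 ≤ k ≤ p.
Pump with i = 2: xy^2z = 0^{p+k} 2 1^p, which would require p+k = p. But k ≥ 1, so xy^2z ∉ L.
Contradiction. Therefore L is not regular.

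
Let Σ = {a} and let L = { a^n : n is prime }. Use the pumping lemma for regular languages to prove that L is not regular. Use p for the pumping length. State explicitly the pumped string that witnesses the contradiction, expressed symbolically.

a^{q(1+k)}

Assume L is regular. Let p be the pumping length given by the pumping lemma.
Let q be a prime with q ≥ p+2 (infinitely many primes exist), and take w = a^q ∈ L with |w| = q ≥ p.
By the pumping lemma, w = xyz with |xy| ≤ p and |y| > 0.
Then y = a^k for some k with 1 ≤ k ≤ p.
Since 1 ≤ k ≤ p, |xz| = q-k. Pump with i = q+1: |xy^{q+1}z| = (q-k)+(q+1)k = q+qk = q(1+k), which is composite (both factors ≥ 2). So xy^{q+1}z = a^{q(1+k)} ∉ L.
This contradicts the pumping lemma, so L is not regular.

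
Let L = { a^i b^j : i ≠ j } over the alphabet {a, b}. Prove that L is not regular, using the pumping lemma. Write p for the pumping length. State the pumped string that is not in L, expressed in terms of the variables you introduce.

a^{p+p!} b^{p+p!}

Suppose for contradiction that L is regular, and let p be the pumping length.
Choose w = a^p b^{p+p!}. Since p ≠ p+p!, w ∈ L; and |w| ≥ p.
By the pumping lemma, w = xyz with |xy| ≤ p and |y| ≥ 1.
The first p characters of w are a's, so xy (and hence y) consists only of a's. Write y = a^k, 1 ≤ k ≤ p.
Since 1 ≤ k ≤ p, k divides p!; set t = 1 + p!/k. Then xy^t z has p + (p!/k)·k = p + p! copies of a. Now the a-count equals the b-count, so i ≠ j fails. So xy^t z = a^{p+p!} b^{p+p!} ∉ L.
This is a contradiction; hence L is not regular.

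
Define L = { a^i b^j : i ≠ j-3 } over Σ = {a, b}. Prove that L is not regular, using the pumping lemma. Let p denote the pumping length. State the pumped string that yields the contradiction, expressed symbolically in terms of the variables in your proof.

a^{p+p!} b^{p+p!+3}

Suppose for contradiction that L is regular, and let p be the pumping length.
Choose w = a^p b^{p+p!+3}. Since p ≠ (p+p!+3)-3 = p+p!, w ∈ L; and |w| ≥ p.
Write w = xyz as guaranteed by the lemma, with |xy| ≤ p and y is nonempty.
The first p characters of w are a's, so xy (and hence y) consists only of a's. Write y = a^k, 1 ≤ k ≤ p.
Since 1 ≤ k ≤ p, k divides p!; set t = 1 + p!/k. Then xy^t z has p + (p!/k)·k = p + p! copies of a. Now the a-count is p+p! and (b-count)-3 = (p+p!+3)-3 = p+p!, so i ≠ j-3 fails. So xy^t z = a^{p+p!} b^{p+p!+3} ∉ L.
This contradicts the pumping lemma, so L is not regular.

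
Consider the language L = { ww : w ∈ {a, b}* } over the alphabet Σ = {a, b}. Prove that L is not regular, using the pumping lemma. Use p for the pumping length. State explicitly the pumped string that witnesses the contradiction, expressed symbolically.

Toward a contradiction, assume L is regular with pumping length p.
Take w = a^p b^p a^p b^p = uu where u = a^pb^p; then w ∈ L and |w| = 4p ≥ p.
The pumping lemma gives a decomposition w = xyz where |xy| ≤ p and |y| ≥ 1.
Since the first p symbols of w are all a's and |xy| ≤ p, y lies entirely in the leading a-block: y = a^k for some k with 1 ≤ k ≤ p.
Pump with i = 2: xy^2z = a^{p+k} b^p a^p b^p, of length 4p+k. Suppose this equals vv. The string starts with a and ends with b, so v does too; thus the boundary between the two copies of v is a b→a transition. There is exactly one such transition, at position 2p+k, so |v| = 2p+k and |vv| = 4p+2k ≠ 4p+k since k ≥ 1. So xy^2z ∉ L.
Contradiction. Therefore L is not regular.

a^{p+k} b^p a^p b^p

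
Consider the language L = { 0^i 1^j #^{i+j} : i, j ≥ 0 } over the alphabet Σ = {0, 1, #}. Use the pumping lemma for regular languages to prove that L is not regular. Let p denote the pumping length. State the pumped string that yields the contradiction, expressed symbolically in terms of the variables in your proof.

0^{p+k} 1^p #^{2p}

Toward a contradiction, assume L is regular with pumping length p.
Take w = 0^p 1^p #^{2p} ∈ L (with i=j=p, i+j=2p), |w| = 4p ≥ p.
By the pumping lemma, w = xyz with |xy| ≤ p and y is nonempty.
Since the first p symbols of w are all 0's and |xy| ≤ p, y lies entirely in the leading 0-block: y = 0^k for some k with 1 ≤ k ≤ p.
Consider xy^2z = 0^{p+k} 1^p #^{2p}. Now the 0- and 1-counts sum to 2p+k, but the #-count is 2p ≠ 2p+k. So xy^2z ∉ L.
Contradiction. Therefore L is not regular.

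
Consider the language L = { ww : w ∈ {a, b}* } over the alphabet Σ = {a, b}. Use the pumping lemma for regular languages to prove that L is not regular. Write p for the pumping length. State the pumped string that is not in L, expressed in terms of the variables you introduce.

a^{p+k} b^p a^p b^p

Suppose for contradiction that L is regular, and let p be the pumping length.
Take w = a^p b^p a^p b^p = uu where u = a^pb^p; then w ∈ L and |w| = 4p ≥ p.
Write w = xyz as guaranteed by the lemma, with |xy| ≤ p and |y| > 0.
The first p characters of w are a's, so xy (and hence y) consists only of a's. Write y = a^k, 1 ≤ k ≤ p.
Pump with i = 2: xy^2z = a^{p+k} b^p a^p b^p, of length 4p+k. Suppose this equals vv. The string starts with a and ends with b, so v does too; thus the boundary between the two copies of v is a b→a transition. There is exactly one such transition, at position 2p+k, so |v| = 2p+k and |vv| = 4p+2k ≠ 4p+k since k ≥ 1. So xy^2z ∉ L.
This is a contradiction; hence L is not regular.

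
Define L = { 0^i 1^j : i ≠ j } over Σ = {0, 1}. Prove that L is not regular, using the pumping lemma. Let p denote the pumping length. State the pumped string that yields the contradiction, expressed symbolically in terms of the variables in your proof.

0^{p+p!} 1^{p+p!}

Assume L is regular. Let p be the pumping length given by the pumping lemma.
Choose w = 0^p 1^{p+p!}. Since p ≠ p+p!, w ∈ L; and |w| ≥ p.
By the pumping lemma, w = xyz with |xy| ≤ p and y is nonempty.
Because |xy| ≤ p and w begins with p copies of 0, we have y = 0^k with 1 ≤ k ≤ p.
Since 1 ≤ k ≤ p, k divides p!; set t = 1 + p!/k. Then xy^t z has p + (p!/k)·k = p + p! copies of 0. Now the 0-count equals the 1-count, so i ≠ j fails. So xy^t z = 0^{p+p!} 1^{p+p!} ∉ L.
This contradicts the pumping lemma, so L is not regular.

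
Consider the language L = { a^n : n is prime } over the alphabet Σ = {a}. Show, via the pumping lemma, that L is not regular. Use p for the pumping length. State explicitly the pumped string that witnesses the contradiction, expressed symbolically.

Assume L is regular; let p be its pumping constant.
Let q be a prime with q ≥ p+2 (infinitely many primes exist), and take w = a^q ∈ L with |w| = q ≥ p.
The pumping lemma gives a decomposition w = xyz where |xy| ≤ p and y is nonempty.
Then y = a^k for some k with 1 ≤ k ≤ p.
Since 1 ≤ k ≤ p, |xz| = q-k. Pump with i = q+1: |xy^{q+1}z| = (q-k)+(q+1)k = q+qk = q(1+k), which is composite (both factors ≥ 2). So xy^{q+1}z = a^{q(1+k)} ∉ L.
Contradiction. Therefore L is not regular.

a^{q(1+k)}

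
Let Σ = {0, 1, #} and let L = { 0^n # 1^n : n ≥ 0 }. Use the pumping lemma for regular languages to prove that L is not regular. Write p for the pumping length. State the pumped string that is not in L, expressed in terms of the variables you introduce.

0^{p+k} # 1^p

Suppose for contradiction that L is regular, and let p be the pumping length.
Take w = 0^p # 1^p ∈ L with |w| = 2p+1 ≥ p.
The pumping lemma gives a decomposition w = xyz where |xy| ≤ p and |y| ≥ 1.
The first p characters of w are 0's, so xy (and hence y) consists only of 0's. Write y = 0^k, 1 ≤ k ≤ p.
Pump with i = 2: xy^2z = 0^{p+k} # 1^p, which would require p+k = p. But k ≥ 1, so xy^2z ∉ L.
This contradicts the pumping lemma, so L is not regular.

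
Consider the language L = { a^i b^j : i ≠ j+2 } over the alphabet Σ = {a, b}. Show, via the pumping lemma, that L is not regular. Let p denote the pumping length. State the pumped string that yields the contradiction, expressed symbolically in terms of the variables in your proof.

Suppose for contradiction that L is regular, and let p be the pumping length.
Choose w = a^p b^{p+p!-2}. Since p ≠ (p+p!-2)+2 = p+p!, w ∈ L; and |w| ≥ p.
The pumping lemma gives a decomposition w = xyz where |xy| ≤ p and |y| ≥ 1.
Since the first p symbols of w are all a's and |xy| ≤ p, y lies entirely in the leading a-block: y = a^k for some k with 1 ≤ k ≤ p.
Since 1 ≤ k ≤ p, k divides p!; set t = 1 + p!/k. Then xy^t z has p + (p!/k)·k = p + p! copies of a. Now the a-count is p+p! and (b-count)+2 = (p+p!-2)+2 = p+p!, so i ≠ j+2 fails. So xy^t z = a^{p+p!} b^{p+p!-2} ∉ L.
This is a contradiction; hence L is not regular.

a^{p+p!} b^{p+p!-2}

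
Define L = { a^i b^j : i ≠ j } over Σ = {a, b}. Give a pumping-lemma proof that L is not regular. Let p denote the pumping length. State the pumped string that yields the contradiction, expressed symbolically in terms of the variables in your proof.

a^{p+p!} b^{p+p!}

Suppose for contradiction that L is regular, and let p be the pumping length.
Choose w = a^p b^{p+p!}. Since p ≠ p+p!, w ∈ L; and |w| ≥ p.
Write w = xyz as guaranteed by the lemma, with |xy| ≤ p and y is nonempty.
The first p characters of w are a's, so xy (and hence y) consists only of a's. Write y = a^k, 1 ≤ k ≤ p.
Since 1 ≤ k ≤ p, k divides p!; set t = 1 + p!/k. Then xy^t z has p + (p!/k)·k = p + p! copies of a. Now the a-count equals the b-count, so i ≠ j fails. So xy^t z = a^{p+p!} b^{p+p!} ∉ L.
Contradiction. Therefore L is not regular.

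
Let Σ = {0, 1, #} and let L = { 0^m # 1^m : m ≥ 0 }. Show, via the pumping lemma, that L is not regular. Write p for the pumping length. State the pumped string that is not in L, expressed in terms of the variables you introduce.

Assume L is regular. Let p be the pumping length given by the pumping lemma.
Take w = 0^p # 1^p ∈ L with |w| = 2p+1 ≥ p.
The pumping lemma gives a decomposition w = xyz where |xy| ≤ p and y is nonempty.
The first p characters of w are 0's, so xy (and hence y) consists only of 0's. Write y = 0^k, 1 ≤ k ≤ p.
Pump with i = 2: xy^2z = 0^{p+k} # 1^p, which would require p+k = p. But k ≥ 1, so xy^2z ∉ L.
This contradicts the pumping lemma, so L is not regular.

0^{p+k} # 1^p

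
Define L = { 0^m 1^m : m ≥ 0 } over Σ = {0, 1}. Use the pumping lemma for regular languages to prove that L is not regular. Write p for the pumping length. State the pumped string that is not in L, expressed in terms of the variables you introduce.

0^{p+k} 1^p

Assume L is regular. Let p be the pumping length given by the pumping lemma.
Take w = 0^p 1^p. Then w ∈ L and |w| = 2p ≥ p.
By the pumping lemma, w = xyz with |xy| ≤ p and |y| > 0.
Since the first p symbols of w are all 0's and |xy| ≤ p, y lies entirely in the leading 0-block: y = 0^k for some k with 1 ≤ k ≤ p.
Pump with i = 2: xy^2z = 0^{p+k} 1^p. For this to lie in L we would need p = p+k, which forces k = 0. But k ≥ 1, so xy^2z ∉ L.
Contradiction. Therefore L is not regular.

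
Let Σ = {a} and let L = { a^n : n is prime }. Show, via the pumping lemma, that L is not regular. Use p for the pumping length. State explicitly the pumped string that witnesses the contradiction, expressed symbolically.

a^{q(1+k)}

Toward a contradiction, assume L is regular with pumping length p.
Let q be a prime with q ≥ p+2 (infinitely many primes exist), and take w = a^q ∈ L with |w| = q ≥ p.
The pumping lemma gives a decomposition w = xyz where |xy| ≤ p and |y| ≥ 1.
Then y = a^k for some k with 1 ≤ k ≤ p.
Since 1 ≤ k ≤ p, |xz| = q-k. Pump with i = q+1: |xy^{q+1}z| = (q-k)+(q+1)k = q+qk = q(1+k), which is composite (both factors ≥ 2). So xy^{q+1}z = a^{q(1+k)} ∉ L.
This contradicts the pumping lemma, so L is not regular.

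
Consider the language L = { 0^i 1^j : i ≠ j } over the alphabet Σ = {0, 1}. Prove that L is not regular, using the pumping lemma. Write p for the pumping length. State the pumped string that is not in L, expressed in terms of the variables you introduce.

0^{p+p!} 1^{p+p!}

Toward a contradiction, assume L is regular with pumping length p.
Choose w = 0^p 1^{p+p!}. Since p ≠ p+p!, w ∈ L; and |w| ≥ p.
Write w = xyz as guaranteed by the lemma, with |xy| ≤ p and |y| > 0.
Since the first p symbols of w are all 0's and |xy| ≤ p, y lies entirely in the leading 0-block: y = 0^k for some k with 1 ≤ k ≤ p.
Since 1 ≤ k ≤ p, k divides p!; set t = 1 + p!/k. Then xy^t z has p + (p!/k)·k = p + p! copies of 0. Now the 0-count equals the 1-count, so i ≠ j fails. So xy^t z = 0^{p+p!} 1^{p+p!} ∉ L.
This is a contradiction; hence L is not regular.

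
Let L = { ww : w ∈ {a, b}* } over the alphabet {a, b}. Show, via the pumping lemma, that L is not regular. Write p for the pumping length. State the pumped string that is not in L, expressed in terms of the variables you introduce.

Toward a contradiction, assume L is regular with pumping length p.
Take w = a^p b^p a^p b^p = uu where u = a^pb^p; then w ∈ L and |w| = 4p ≥ p.
The pumping lemma gives a decomposition w = xyz where |xy| ≤ p and |y| > 0.
The first p characters of w are a's, so xy (and hence y) consists only of a's. Write y = a^k, 1 ≤ k ≤ p.
Pump with i = 2: xy^2z = a^{p+k} b^p a^p b^p, of length 4p+k. Suppose this equals vv. The string starts with a and ends with b, so v does too; thus the boundary between the two copies of v is a b→a transition. There is exactly one such transition, at position 2p+k, so |v| = 2p+k and |vv| = 4p+2k ≠ 4p+k since k ≥ 1. So xy^2z ∉ L.
This is a contradiction; hence L is not regular.

a^{p+k} b^p a^p b^p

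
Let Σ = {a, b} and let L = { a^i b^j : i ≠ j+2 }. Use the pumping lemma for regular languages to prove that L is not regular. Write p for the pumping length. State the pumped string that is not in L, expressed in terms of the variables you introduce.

Suppose for contradiction that L is regular, and let p be the pumping length.
Choose w = a^p b^{p+p!-2}. Since p ≠ (p+p!-2)+2 = p+p!, w ∈ L; and |w| ≥ p.
The pumping lemma gives a decomposition w = xyz where |xy| ≤ p and |y| ≥ 1.
Since the first p symbols of w are all a's and |xy| ≤ p, y lies entirely in the leading a-block: y = a^k for some k with 1 ≤ k ≤ p.
Since 1 ≤ k ≤ p, k divides p!; set t = 1 + p!/k. Then xy^t z has p + (p!/k)·k = p + p! copies of a. Now the a-count is p+p! and (b-count)+2 = (p+p!-2)+2 = p+p!, so i ≠ j+2 fails. So xy^t z = a^{p+p!} b^{p+p!-2} ∉ L.
Contradiction. Therefore L is not regular.

a^{p+p!} b^{p+p!-2}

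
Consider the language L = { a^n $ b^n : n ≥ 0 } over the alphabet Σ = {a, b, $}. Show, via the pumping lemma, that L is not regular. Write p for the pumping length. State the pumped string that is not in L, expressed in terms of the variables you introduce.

Assume L is regular. Let p be the pumping length given by the pumping lemma.
Take w = a^p $ b^p ∈ L with |w| = 2p+1 ≥ p.
By the pumping lemma, w = xyz with |xy| ≤ p and y is nonempty.
Since the first p symbols of w are all a's and |xy| ≤ p, y lies entirely in the leading a-block: y = a^k for some k with 1 ≤ k ≤ p.
Pump with i = 2: xy^2z = a^{p+k} $ b^p, which would require p+k = p. But k ≥ 1, so xy^2z ∉ L.
This is a contradiction; hence L is not regular.

a^{p+k} $ b^p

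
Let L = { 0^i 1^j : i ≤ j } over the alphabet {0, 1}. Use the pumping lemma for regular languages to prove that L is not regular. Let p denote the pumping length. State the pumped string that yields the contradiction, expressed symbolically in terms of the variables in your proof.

Toward a contradiction, assume L is regular with pumping length p.
Choose w = 0^p 1^p ∈ L, with |w| = 2p ≥ p.
The pumping lemma gives a decomposition w = xyz where |xy| ≤ p and y is nonempty.
Since the first p symbols of w are all 0's and |xy| ≤ p, y lies entirely in the leading 0-block: y = 0^k for some k with 1 ≤ k ≤ p.
Consider xy^2z = 0^{p+k} 1^p. Since k ≥ 1, the 0-count p+k exceeds the 1-count p, so i ≤ j fails; thus xy^2z ∉ L.
This contradicts the pumping lemma, so L is not regular.

0^{p+k} 1^p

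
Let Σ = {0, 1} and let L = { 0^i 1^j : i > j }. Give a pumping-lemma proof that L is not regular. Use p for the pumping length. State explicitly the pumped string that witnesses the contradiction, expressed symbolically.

0^{p+1-k} 1^p

Toward a contradiction, assume L is regular with pumping length p.
Choose w = 0^{p+1} 1^p ∈ L, with |w| = 2p+1 ≥ p.
The pumping lemma gives a decomposition w = xyz where |xy| ≤ p and y is nonempty.
Because |xy| ≤ p and w begins with p copies of 0, we have y = 0^k with 1 ≤ k ≤ p.
Consider xy^0z = xz = 0^{p+1-k} 1^p. Since k ≥ 1, the 0-count p+1-k is at most p, so i > j fails; thus xz ∉ L.
This contradicts the pumping lemma, so L is not regular.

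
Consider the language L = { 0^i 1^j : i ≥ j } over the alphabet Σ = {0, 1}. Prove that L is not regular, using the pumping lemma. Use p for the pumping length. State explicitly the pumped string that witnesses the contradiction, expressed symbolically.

Assume L is regular; let p be its pumping constant.
Choose w = 0^p 1^p ∈ L, with |w| = 2p ≥ p.
By the pumping lemma, w = xyz with |xy| ≤ p and |y| > 0.
Because |xy| ≤ p and w begins with p copies of 0, we have y = 0^k with 1 ≤ k ≤ p.
Consider xy^0z = xz = 0^{p-k} 1^p. Since k ≥ 1, the 0-count p-k is less than p, so i ≥ j fails; thus xz ∉ L.
Contradiction. Therefore L is not regular.

0^{p-k} 1^p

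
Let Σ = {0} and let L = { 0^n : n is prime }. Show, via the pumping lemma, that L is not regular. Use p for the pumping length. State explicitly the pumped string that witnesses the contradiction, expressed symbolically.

0^{q(1+k)}

Suppose for contradiction that L is regular, and let p be the pumping length.
Let q be a prime with q ≥ p+2 (infinitely many primes exist), and take w = 0^q ∈ L with |w| = q ≥ p.
The pumping lemma gives a decomposition w = xyz where |xy| ≤ p and |y| ≥ 1.
Then y = 0^k for some k with 1 ≤ k ≤ p.
Since 1 ≤ k ≤ p, |xz| = q-k. Pump with i = q+1: |xy^{q+1}z| = (q-k)+(q+1)k = q+qk = q(1+k), which is composite (both factors ≥ 2). So xy^{q+1}z = 0^{q(1+k)} ∉ L.
This is a contradiction; hence L is not regular.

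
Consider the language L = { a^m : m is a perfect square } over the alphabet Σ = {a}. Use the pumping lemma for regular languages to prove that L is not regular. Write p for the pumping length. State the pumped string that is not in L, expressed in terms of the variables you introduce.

a^{p²+k}

Toward a contradiction, assume L is regular with pumping length p.
Take w = a^{p²} ∈ L with |w| = p² ≥ p.
Write w = xyz as guaranteed by the lemma, with |xy| ≤ p and y is nonempty.
Then y = a^k for some k with 1 ≤ k ≤ p.
Pump with i = 2: xy^2z = a^{p²+k}. Since 1 ≤ k ≤ p, p² < p²+k ≤ p²+p < (p+1)², so p²+k lies strictly between consecutive squares and is not a perfect square. So xy^2z ∉ L.
This contradicts the pumping lemma, so L is not regular.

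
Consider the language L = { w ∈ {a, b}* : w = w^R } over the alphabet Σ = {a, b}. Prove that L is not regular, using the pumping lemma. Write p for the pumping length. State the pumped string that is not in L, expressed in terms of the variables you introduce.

a^{p+k} b a^p

Suppose for contradiction that L is regular, and let p be the pumping length.
Take w = a^p b a^p, a palindrome of length 2p+1 ≥ p.
By the pumping lemma, w = xyz with |xy| ≤ p and y is nonempty.
The first p characters of w are a's, so xy (and hence y) consists only of a's. Write y = a^k, 1 ≤ k ≤ p.
Pump with i = 2: xy^2z = a^{p+k} b a^p. Its reverse is a^p b a^{p+k}, which differs from xy^2z since k ≥ 1. So xy^2z is not a palindrome and xy^2z ∉ L.
This contradicts the pumping lemma, so L is not regular.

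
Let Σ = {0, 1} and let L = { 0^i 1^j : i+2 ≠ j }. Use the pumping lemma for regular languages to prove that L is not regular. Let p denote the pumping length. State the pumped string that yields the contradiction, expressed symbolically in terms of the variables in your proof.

0^{p+p!} 1^{p+p!+2}

Toward a contradiction, assume L is regular with pumping length p.
Choose w = 0^p 1^{p+p!+2}. Since p ≠ (p+p!+2)-2 = p+p!, w ∈ L; and |w| ≥ p.
The pumping lemma gives a decomposition w = xyz where |xy| ≤ p and |y| > 0.
The first p characters of w are 0's, so xy (and hence y) consists only of 0's. Write y = 0^k, 1 ≤ k ≤ p.
Since 1 ≤ k ≤ p, k divides p!; set t = 1 + p!/k. Then xy^t z has p + (p!/k)·k = p + p! copies of 0. Now the 0-count is p+p! and (1-count)-2 = (p+p!+2)-2 = p+p!, so i+2 ≠ j fails. So xy^t z = 0^{p+p!} 1^{p+p!+2} ∉ L.
This contradicts the pumping lemma, so L is not regular.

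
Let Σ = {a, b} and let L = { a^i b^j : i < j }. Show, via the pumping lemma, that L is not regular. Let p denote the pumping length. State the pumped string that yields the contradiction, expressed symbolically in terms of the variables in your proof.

a^{p+k} b^{p+1}

Assume L is regular. Let p be the pumping length given by the pumping lemma.
Choose w = a^p b^{p+1} ∈ L, with |w| = 2p+1 ≥ p.
Write w = xyz as guaranteed by the lemma, with |xy| ≤ p and y is nonempty.
Because |xy| ≤ p and w begins with p copies of a, we have y = a^k with 1 ≤ k ≤ p.
Consider xy^2z = a^{p+k} b^{p+1}. Since k ≥ 1, the a-count p+k is at least p+1, so i < j fails; thus xy^2z ∉ L.
This contradicts the pumping lemma, so L is not regular.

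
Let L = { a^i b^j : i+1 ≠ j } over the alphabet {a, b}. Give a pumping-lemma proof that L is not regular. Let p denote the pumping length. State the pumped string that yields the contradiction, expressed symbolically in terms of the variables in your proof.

a^{p+p!} b^{p+p!+1}

Assume L is regular. Let p be the pumping length given by the pumping lemma.
Choose w = a^p b^{p+p!+1}. Since p ≠ (p+p!+1)-1 = p+p!, w ∈ L; and |w| ≥ p.
The pumping lemma gives a decomposition w = xyz where |xy| ≤ p and y is nonempty.
The first p characters of w are a's, so xy (and hence y) consists only of a's. Write y = a^k, 1 ≤ k ≤ p.
Since 1 ≤ k ≤ p, k divides p!; set t = 1 + p!/k. Then xy^t z has p + (p!/k)·k = p + p! copies of a. Now the a-count is p+p! and (b-count)-1 = (p+p!+1)-1 = p+p!, so i+1 ≠ j fails. So xy^t z = a^{p+p!} b^{p+p!+1} ∉ L.
This is a contradiction; hence L is not regular.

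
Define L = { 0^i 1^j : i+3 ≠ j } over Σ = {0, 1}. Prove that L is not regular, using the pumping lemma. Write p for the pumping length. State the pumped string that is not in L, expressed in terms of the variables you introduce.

Assume L is regular; let p be its pumping constant.
Choose w = 0^p 1^{p+p!+3}. Since p ≠ (p+p!+3)-3 = p+p!, w ∈ L; and |w| ≥ p.
The pumping lemma gives a decomposition w = xyz where |xy| ≤ p and y is nonempty.
The first p characters of w are 0's, so xy (and hence y) consists only of 0's. Write y = 0^k, 1 ≤ k ≤ p.
Since 1 ≤ k ≤ p, k divides p!; set t = 1 + p!/k. Then xy^t z has p + (p!/k)·k = p + p! copies of 0. Now the 0-count is p+p! and (1-count)-3 = (p+p!+3)-3 = p+p!, so i+3 ≠ j fails. So xy^t z = 0^{p+p!} 1^{p+p!+3} ∉ L.
Contradiction. Therefore L is not regular.

0^{p+p!} 1^{p+p!+3}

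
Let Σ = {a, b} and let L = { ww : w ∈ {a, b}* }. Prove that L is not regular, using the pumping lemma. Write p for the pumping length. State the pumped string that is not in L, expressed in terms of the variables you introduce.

a^{p+k} b^p a^p b^p

Assume L is regular. Let p be the pumping length given by the pumping lemma.
Take w = a^p b^p a^p b^p = uu where u = a^pb^p; then w ∈ L and |w| = 4p ≥ p.
By the pumping lemma, w = xyz with |xy| ≤ p and |y| > 0.
The first p characters of w are a's, so xy (and hence y) consists only of a's. Write y = a^k, 1 ≤ k ≤ p.
Pump with i = 2: xy^2z = a^{p+k} b^p a^p b^p, of length 4p+k. Suppose this equals vv. The string starts with a and ends with b, so v does too; thus the boundary between the two copies of v is a b→a transition. There is exactly one such transition, at position 2p+k, so |v| = 2p+k and |vv| = 4p+2k ≠ 4p+k since k ≥ 1. So xy^2z ∉ L.
Contradiction. Therefore L is not regular.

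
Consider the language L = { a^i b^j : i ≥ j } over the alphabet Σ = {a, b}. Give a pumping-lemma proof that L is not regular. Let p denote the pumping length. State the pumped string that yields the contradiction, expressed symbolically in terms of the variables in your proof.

a^{p-k} b^p

Suppose for contradiction that L is regular, and let p be the pumping length.
Choose w = a^p b^p ∈ L, with |w| = 2p ≥ p.
The pumping lemma gives a decomposition w = xyz where |xy| ≤ p and |y| ≥ 1.
Because |xy| ≤ p and w begins with p copies of a, we have y = a^k with 1 ≤ k ≤ p.
Consider xy^0z = xz = a^{p-k} b^p. Since k ≥ 1, the a-count p-k is less than p, so i ≥ j fails; thus xz ∉ L.
This contradicts the pumping lemma, so L is not regular.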